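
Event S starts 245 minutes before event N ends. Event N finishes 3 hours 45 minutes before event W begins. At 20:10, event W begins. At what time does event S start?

Event N ends at 20:10 − 225 min = 16:25.
Event S starts at 16:25 − 245 min = 12:20.

12:20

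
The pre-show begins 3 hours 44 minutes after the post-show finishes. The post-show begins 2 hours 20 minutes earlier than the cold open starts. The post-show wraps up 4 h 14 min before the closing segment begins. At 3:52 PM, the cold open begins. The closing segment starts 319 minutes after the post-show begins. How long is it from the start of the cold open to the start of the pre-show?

149 minutes

The post-show starts at 3:52 PM − 140 min = 1:32 PM.
The closing segment starts at 1:32 PM + 319 min = 6:51 PM.
The post-show ends at 6:51 PM − 254 min = 2:37 PM.
The pre-show starts at 2:37 PM + 224 min = 6:21 PM.
From 3:52 PM to 6:21 PM is 149 minutes.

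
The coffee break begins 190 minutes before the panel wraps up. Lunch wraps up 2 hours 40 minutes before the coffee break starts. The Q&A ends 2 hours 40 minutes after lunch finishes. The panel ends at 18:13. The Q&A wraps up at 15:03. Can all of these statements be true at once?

Yes

The coffee break starts at 18:13 − 190 min = 15:03.
Lunch ends at 15:03 − 160 min = 12:23.
The Q&A ends at 12:23 + 160 min = 15:03.
That matches the stated 15:03, so the schedule is consistent.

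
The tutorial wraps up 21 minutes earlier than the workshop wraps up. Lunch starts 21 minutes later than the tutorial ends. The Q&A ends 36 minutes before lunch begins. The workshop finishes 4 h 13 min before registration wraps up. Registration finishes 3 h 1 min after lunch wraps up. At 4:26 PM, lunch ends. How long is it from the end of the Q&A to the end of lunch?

Registration ends at 4:26 PM + 181 min = 7:27 PM.
The workshop ends at 7:27 PM − 253 min = 3:14 PM.
The tutorial ends at 3:14 PM − 21 min = 2:53 PM.
Lunch starts at 2:53 PM + 21 min = 3:14 PM.
The Q&A ends at 3:14 PM − 36 min = 2:38 PM.
From 2:38 PM to 4:26 PM is 1 h 48 min.

1 h 48 min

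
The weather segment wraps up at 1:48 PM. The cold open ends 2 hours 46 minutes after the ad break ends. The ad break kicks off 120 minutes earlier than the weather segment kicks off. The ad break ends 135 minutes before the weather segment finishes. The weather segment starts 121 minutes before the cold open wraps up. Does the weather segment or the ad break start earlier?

the ad break

The ad break ends at 1:48 PM − 135 min = 11:33 AM.
The cold open ends at 11:33 AM + 166 min = 2:19 PM.
The weather segment starts at 2:19 PM − 121 min = 12:18 PM.
The ad break starts at 12:18 PM − 120 min = 10:18 AM.
The weather segment starts at 12:18 PM and the ad break starts at 10:18 AM, so the ad break is first.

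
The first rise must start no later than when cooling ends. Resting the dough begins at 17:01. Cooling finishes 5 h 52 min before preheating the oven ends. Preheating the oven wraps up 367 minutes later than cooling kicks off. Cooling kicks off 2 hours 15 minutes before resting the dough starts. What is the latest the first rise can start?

Cooling starts at 17:01 − 135 min = 14:46.
Preheating the oven ends at 14:46 + 367 min = 20:53.
Cooling ends at 20:53 − 352 min = 15:01.
The first rise is bounded by cooling, so the latest it can start is 15:01.

15:01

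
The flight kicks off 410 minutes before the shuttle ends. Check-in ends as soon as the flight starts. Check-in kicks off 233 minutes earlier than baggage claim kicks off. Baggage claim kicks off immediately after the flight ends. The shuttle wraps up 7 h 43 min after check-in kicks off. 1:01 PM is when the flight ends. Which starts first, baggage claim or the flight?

Baggage claim starts at 1:01 PM.
Check-in starts at 1:01 PM − 233 min = 9:08 AM.
The shuttle ends at 9:08 AM + 463 min = 4:51 PM.
The flight starts at 4:51 PM − 410 min = 10:01 AM.
Baggage claim starts at 1:01 PM and the flight starts at 10:01 AM, so the flight is first.

the flight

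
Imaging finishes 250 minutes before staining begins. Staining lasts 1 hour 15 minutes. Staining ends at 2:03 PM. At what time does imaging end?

8:38 AM

Staining starts at 2:03 PM − 75 min = 12:48 PM.
Imaging ends at 12:48 PM − 250 min = 8:38 AM.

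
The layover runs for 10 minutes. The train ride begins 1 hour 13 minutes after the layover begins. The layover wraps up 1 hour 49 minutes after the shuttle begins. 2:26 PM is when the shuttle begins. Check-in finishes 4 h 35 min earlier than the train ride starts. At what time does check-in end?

12:43 PM

The layover ends at 2:26 PM + 109 min = 4:15 PM.
The layover starts at 4:15 PM − 10 min = 4:05 PM.
The train ride starts at 4:05 PM + 73 min = 5:18 PM.
Check-in ends at 5:18 PM − 275 min = 12:43 PM.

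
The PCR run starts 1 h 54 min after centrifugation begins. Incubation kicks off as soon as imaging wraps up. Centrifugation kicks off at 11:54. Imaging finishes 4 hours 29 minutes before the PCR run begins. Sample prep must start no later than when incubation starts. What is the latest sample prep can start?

09:19

The PCR run starts at 11:54 + 114 min = 13:48.
Imaging ends at 13:48 − 269 min = 09:19.
So incubation starts at 09:19.
Sample prep is bounded by incubation, so the latest it can start is 09:19.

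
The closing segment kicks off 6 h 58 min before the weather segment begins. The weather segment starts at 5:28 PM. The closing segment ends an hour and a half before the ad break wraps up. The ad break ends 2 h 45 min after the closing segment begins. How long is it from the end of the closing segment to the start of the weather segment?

The closing segment starts at 5:28 PM − 418 min = 10:30 AM.
The ad break ends at 10:30 AM + 165 min = 1:15 PM.
The closing segment ends at 1:15 PM − 90 min = 11:45 AM.
From 11:45 AM to 5:28 PM is 5 h 43 min.

5 h 43 min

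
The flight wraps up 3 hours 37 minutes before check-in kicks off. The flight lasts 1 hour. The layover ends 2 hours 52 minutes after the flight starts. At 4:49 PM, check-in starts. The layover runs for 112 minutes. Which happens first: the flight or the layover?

The flight ends at 4:49 PM − 217 min = 1:12 PM.
The flight starts at 1:12 PM − 60 min = 12:12 PM.
The layover ends at 12:12 PM + 172 min = 3:04 PM.
The layover starts at 3:04 PM − 112 min = 1:12 PM.
The flight starts at 12:12 PM and the layover starts at 1:12 PM, so the flight is first.

the flight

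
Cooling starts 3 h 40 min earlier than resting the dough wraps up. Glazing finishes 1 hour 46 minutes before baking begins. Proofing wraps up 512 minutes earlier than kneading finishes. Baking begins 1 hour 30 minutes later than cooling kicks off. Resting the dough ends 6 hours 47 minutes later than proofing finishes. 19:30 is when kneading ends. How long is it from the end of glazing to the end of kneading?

341 minutes

Proofing ends at 19:30 − 512 min = 10:58.
Resting the dough ends at 10:58 + 407 min = 17:45.
Cooling starts at 17:45 − 220 min = 14:05.
Baking starts at 14:05 + 90 min = 15:35.
Glazing ends at 15:35 − 106 min = 13:49.
From 13:49 to 19:30 is 341 minutes.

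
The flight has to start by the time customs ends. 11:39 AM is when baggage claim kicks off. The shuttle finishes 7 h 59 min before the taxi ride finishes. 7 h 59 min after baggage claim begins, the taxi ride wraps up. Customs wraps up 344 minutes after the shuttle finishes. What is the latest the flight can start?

The taxi ride ends at 11:39 AM + 479 min = 7:38 PM.
The shuttle ends at 7:38 PM − 479 min = 11:39 AM.
Customs ends at 11:39 AM + 344 min = 5:23 PM.
The flight is bounded by customs, so the latest it can start is 5:23 PM.

5:23 PM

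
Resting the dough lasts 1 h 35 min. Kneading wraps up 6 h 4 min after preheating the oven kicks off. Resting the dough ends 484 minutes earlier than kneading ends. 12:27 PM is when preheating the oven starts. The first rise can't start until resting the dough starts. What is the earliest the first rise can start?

8:52 AM

Kneading ends at 12:27 PM + 364 min = 6:31 PM.
Resting the dough ends at 6:31 PM − 484 min = 10:27 AM.
Resting the dough starts at 10:27 AM − 95 min = 8:52 AM.
The first rise is bounded by resting the dough, so the earliest it can start is 8:52 AM.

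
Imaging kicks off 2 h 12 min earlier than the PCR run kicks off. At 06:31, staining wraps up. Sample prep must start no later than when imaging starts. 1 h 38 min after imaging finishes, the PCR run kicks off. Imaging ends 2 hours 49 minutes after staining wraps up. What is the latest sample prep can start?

Imaging ends at 06:31 + 169 min = 09:20.
The PCR run starts at 09:20 + 98 min = 10:58.
Imaging starts at 10:58 − 132 min = 08:46.
Sample prep is bounded by imaging, so the latest it can start is 08:46.

08:46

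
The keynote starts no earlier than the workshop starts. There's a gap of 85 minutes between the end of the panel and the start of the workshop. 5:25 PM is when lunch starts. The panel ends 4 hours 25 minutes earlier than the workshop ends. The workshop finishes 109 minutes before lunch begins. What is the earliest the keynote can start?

The workshop ends at 5:25 PM − 109 min = 3:36 PM.
The panel ends at 3:36 PM − 265 min = 11:11 AM.
The workshop starts at 11:11 AM + 85 min = 12:36 PM.
The keynote is bounded by the workshop, so the earliest it can start is 12:36 PM.

12:36 PM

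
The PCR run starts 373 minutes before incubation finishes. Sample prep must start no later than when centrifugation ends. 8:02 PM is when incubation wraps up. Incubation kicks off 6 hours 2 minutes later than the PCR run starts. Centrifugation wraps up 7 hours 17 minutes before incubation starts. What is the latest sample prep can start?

12:34 PM

The PCR run starts at 8:02 PM − 373 min = 1:49 PM.
Incubation starts at 1:49 PM + 362 min = 7:51 PM.
Centrifugation ends at 7:51 PM − 437 min = 12:34 PM.
Sample prep is bounded by centrifugation, so the latest it can start is 12:34 PM.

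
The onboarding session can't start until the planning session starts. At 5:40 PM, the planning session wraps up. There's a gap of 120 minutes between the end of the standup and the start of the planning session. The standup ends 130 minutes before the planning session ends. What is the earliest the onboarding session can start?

The standup ends at 5:40 PM − 130 min = 3:30 PM.
The planning session starts at 3:30 PM + 120 min = 5:30 PM.
The onboarding session is bounded by the planning session, so the earliest it can start is 5:30 PM.

5:30 PM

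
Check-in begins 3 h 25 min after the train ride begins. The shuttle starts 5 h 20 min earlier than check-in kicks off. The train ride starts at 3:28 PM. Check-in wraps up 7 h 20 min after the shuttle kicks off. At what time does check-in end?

8:53 PM

Check-in starts at 3:28 PM + 205 min = 6:53 PM.
The shuttle starts at 6:53 PM − 320 min = 1:33 PM.
Check-in ends at 1:33 PM + 440 min = 8:53 PM.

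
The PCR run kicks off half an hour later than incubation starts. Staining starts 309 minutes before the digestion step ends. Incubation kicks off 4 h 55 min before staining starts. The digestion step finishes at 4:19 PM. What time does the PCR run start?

Staining starts at 4:19 PM − 309 min = 11:10 AM.
Incubation starts at 11:10 AM − 295 min = 6:15 AM.
The PCR run starts at 6:15 AM + 30 min = 6:45 AM.

6:45 AM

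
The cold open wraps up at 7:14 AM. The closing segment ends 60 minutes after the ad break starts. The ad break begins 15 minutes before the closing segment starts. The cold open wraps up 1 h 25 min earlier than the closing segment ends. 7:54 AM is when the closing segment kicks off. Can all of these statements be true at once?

Yes

The ad break starts at 7:54 AM − 15 min = 7:39 AM.
The closing segment ends at 7:39 AM + 60 min = 8:39 AM.
The cold open ends at 8:39 AM − 85 min = 7:14 AM.
That matches the stated 7:14 AM, so the schedule is consistent.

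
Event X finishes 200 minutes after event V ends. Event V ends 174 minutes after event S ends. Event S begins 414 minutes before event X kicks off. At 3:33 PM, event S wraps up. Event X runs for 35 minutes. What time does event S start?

Event V ends at 3:33 PM + 174 min = 6:27 PM.
Event X ends at 6:27 PM + 200 min = 9:47 PM.
Event X starts at 9:47 PM − 35 min = 9:12 PM.
Event S starts at 9:12 PM − 414 min = 2:18 PM.

2:18 PM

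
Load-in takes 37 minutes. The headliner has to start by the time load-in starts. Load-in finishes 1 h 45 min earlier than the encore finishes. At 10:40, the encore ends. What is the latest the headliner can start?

Load-in ends at 10:40 − 105 min = 08:55.
Load-in starts at 08:55 − 37 min = 08:18.
The headliner is bounded by load-in, so the latest it can start is 08:18.

08:18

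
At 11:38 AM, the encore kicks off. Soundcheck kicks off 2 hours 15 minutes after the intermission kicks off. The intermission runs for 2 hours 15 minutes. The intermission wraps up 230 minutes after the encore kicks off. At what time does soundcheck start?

The intermission ends at 11:38 AM + 230 min = 3:28 PM.
The intermission starts at 3:28 PM − 135 min = 1:13 PM.
Soundcheck starts at 1:13 PM + 135 min = 3:28 PM.

3:28 PM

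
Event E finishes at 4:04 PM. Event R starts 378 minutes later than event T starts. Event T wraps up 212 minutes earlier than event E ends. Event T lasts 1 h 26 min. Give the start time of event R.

5:24 PM

Event T ends at 4:04 PM − 212 min = 12:32 PM.
Event T starts at 12:32 PM − 86 min = 11:06 AM.
Event R starts at 11:06 AM + 378 min = 5:24 PM.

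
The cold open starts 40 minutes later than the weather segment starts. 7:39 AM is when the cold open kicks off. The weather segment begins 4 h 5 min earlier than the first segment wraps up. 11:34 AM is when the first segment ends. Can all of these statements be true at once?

No

The weather segment starts at 11:34 AM − 245 min = 7:29 AM.
The cold open starts at 7:29 AM + 40 min = 8:09 AM.
But the cold open is also said to start at 7:39 AM — a 30-minute conflict.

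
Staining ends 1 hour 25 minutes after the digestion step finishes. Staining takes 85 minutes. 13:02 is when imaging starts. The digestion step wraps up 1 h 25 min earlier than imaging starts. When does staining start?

11:37

The digestion step ends at 13:02 − 85 min = 11:37.
Staining ends at 11:37 + 85 min = 13:02.
Staining starts at 13:02 − 85 min = 11:37.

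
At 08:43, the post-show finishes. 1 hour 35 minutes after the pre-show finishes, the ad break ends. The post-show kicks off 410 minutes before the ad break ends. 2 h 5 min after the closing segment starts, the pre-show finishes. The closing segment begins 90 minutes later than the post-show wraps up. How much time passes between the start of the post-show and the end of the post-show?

The closing segment starts at 08:43 + 90 min = 10:13.
The pre-show ends at 10:13 + 125 min = 12:18.
The ad break ends at 12:18 + 95 min = 13:53.
The post-show starts at 13:53 − 410 min = 07:03.
From 07:03 to 08:43 is 1 h 40 min.

1 h 40 min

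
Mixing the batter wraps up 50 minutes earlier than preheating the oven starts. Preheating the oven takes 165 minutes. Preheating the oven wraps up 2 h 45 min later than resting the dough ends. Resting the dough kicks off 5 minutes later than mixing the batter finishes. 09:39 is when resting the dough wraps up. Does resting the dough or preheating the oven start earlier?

Preheating the oven ends at 09:39 + 165 min = 12:24.
Preheating the oven starts at 12:24 − 165 min = 09:39.
Mixing the batter ends at 09:39 − 50 min = 08:49.
Resting the dough starts at 08:49 + 5 min = 08:54.
Resting the dough starts at 08:54 and preheating the oven starts at 09:39, so resting the dough is first.

resting the dough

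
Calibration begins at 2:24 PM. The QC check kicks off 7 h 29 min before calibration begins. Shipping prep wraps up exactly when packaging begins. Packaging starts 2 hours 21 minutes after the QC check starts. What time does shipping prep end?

The QC check starts at 2:24 PM − 449 min = 6:55 AM.
Packaging starts at 6:55 AM + 141 min = 9:16 AM.
So shipping prep ends at 9:16 AM.

9:16 AM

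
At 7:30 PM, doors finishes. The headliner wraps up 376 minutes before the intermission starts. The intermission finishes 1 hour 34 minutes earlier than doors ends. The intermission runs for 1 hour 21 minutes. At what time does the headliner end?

The intermission ends at 7:30 PM − 94 min = 5:56 PM.
The intermission starts at 5:56 PM − 81 min = 4:35 PM.
The headliner ends at 4:35 PM − 376 min = 10:19 AM.

10:19 AM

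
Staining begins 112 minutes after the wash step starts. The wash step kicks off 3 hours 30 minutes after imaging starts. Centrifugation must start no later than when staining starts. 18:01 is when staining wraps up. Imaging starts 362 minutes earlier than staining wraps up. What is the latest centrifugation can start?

Imaging starts at 18:01 − 362 min = 11:59.
The wash step starts at 11:59 + 210 min = 15:29.
Staining starts at 15:29 + 112 min = 17:21.
Centrifugation is bounded by staining, so the latest it can start is 17:21.

17:21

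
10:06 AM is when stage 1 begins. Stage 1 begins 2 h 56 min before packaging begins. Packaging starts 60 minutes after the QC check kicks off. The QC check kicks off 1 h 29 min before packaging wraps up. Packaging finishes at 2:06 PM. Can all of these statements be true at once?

No

The QC check starts at 2:06 PM − 89 min = 12:37 PM.
Packaging starts at 12:37 PM + 60 min = 1:37 PM.
Stage 1 starts at 1:37 PM − 176 min = 10:41 AM.
But stage 1 is also said to start at 10:06 AM — a 35-minute conflict.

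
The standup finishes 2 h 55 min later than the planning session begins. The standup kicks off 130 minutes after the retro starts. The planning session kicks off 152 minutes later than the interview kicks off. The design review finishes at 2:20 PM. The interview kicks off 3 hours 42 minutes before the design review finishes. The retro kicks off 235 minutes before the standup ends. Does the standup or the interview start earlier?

The interview starts at 2:20 PM − 222 min = 10:38 AM.
The planning session starts at 10:38 AM + 152 min = 1:10 PM.
The standup ends at 1:10 PM + 175 min = 4:05 PM.
The retro starts at 4:05 PM − 235 min = 12:10 PM.
The standup starts at 12:10 PM + 130 min = 2:20 PM.
The standup starts at 2:20 PM and the interview starts at 10:38 AM, so the interview is first.

the interview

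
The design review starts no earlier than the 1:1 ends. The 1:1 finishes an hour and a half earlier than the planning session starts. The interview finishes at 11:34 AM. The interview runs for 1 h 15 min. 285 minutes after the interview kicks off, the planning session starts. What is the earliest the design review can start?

The interview starts at 11:34 AM − 75 min = 10:19 AM.
The planning session starts at 10:19 AM + 285 min = 3:04 PM.
The 1:1 ends at 3:04 PM − 90 min = 1:34 PM.
The design review is bounded by the 1:1, so the earliest it can start is 1:34 PM.

1:34 PM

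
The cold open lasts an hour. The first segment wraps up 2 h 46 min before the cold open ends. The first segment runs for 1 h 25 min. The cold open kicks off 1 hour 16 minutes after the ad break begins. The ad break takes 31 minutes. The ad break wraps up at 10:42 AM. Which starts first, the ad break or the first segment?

The ad break starts at 10:42 AM − 31 min = 10:11 AM.
The cold open starts at 10:11 AM + 76 min = 11:27 AM.
The cold open ends at 11:27 AM + 60 min = 12:27 PM.
The first segment ends at 12:27 PM − 166 min = 9:41 AM.
The first segment starts at 9:41 AM − 85 min = 8:16 AM.
The ad break starts at 10:11 AM and the first segment starts at 8:16 AM, so the first segment is first.

the first segment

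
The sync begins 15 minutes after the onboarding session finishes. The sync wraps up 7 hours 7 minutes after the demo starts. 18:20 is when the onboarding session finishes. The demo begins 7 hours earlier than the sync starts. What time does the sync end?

18:42

The sync starts at 18:20 + 15 min = 18:35.
The demo starts at 18:35 − 420 min = 11:35.
The sync ends at 11:35 + 427 min = 18:42.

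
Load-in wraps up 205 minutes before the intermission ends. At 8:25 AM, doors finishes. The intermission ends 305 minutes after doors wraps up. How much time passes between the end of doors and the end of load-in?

1 h 40 min

The intermission ends at 8:25 AM + 305 min = 1:30 PM.
Load-in ends at 1:30 PM − 205 min = 10:05 AM.
From 8:25 AM to 10:05 AM is 1 h 40 min.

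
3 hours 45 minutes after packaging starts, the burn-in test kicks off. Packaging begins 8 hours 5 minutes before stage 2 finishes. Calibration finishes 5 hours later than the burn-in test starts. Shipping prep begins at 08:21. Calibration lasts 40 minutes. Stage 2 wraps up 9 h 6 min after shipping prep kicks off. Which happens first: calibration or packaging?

packaging

Stage 2 ends at 08:21 + 546 min = 17:27.
Packaging starts at 17:27 − 485 min = 09:22.
The burn-in test starts at 09:22 + 225 min = 13:07.
Calibration ends at 13:07 + 300 min = 18:07.
Calibration starts at 18:07 − 40 min = 17:27.
Calibration starts at 17:27 and packaging starts at 09:22, so packaging is first.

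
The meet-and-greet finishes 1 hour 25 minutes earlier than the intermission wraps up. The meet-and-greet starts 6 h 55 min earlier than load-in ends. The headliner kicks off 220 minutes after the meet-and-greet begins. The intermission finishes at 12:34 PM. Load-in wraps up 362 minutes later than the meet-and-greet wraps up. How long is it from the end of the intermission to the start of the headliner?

1 h 22 min

The meet-and-greet ends at 12:34 PM − 85 min = 11:09 AM.
Load-in ends at 11:09 AM + 362 min = 5:11 PM.
The meet-and-greet starts at 5:11 PM − 415 min = 10:16 AM.
The headliner starts at 10:16 AM + 220 min = 1:56 PM.
From 12:34 PM to 1:56 PM is 1 h 22 min.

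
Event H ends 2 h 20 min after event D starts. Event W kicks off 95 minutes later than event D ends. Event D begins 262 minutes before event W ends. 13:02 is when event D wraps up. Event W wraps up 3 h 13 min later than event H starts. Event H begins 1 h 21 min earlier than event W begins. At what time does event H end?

14:27

Event W starts at 13:02 + 95 min = 14:37.
Event H starts at 14:37 − 81 min = 13:16.
Event W ends at 13:16 + 193 min = 16:29.
Event D starts at 16:29 − 262 min = 12:07.
Event H ends at 12:07 + 140 min = 14:27.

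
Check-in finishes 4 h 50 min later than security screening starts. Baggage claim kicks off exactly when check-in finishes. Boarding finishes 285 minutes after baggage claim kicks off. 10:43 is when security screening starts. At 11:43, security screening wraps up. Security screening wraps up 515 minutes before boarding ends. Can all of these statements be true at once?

Yes

Check-in ends at 10:43 + 290 min = 15:33.
So baggage claim starts at 15:33.
Boarding ends at 15:33 + 285 min = 20:18.
Security screening ends at 20:18 − 515 min = 11:43.
That matches the stated 11:43, so the schedule is consistent.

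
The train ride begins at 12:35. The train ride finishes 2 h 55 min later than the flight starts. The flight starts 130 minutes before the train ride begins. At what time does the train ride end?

13:20

The flight starts at 12:35 − 130 min = 10:25.
The train ride ends at 10:25 + 175 min = 13:20.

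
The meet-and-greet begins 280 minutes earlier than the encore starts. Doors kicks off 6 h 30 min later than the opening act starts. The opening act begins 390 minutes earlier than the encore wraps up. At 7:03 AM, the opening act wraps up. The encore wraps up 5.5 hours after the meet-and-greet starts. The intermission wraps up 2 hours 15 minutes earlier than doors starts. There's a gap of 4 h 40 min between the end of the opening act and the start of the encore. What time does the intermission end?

The encore starts at 7:03 AM + 280 min = 11:43 AM.
The meet-and-greet starts at 11:43 AM − 280 min = 7:03 AM.
The encore ends at 7:03 AM + 330 min = 12:33 PM.
The opening act starts at 12:33 PM − 390 min = 6:03 AM.
Doors starts at 6:03 AM + 390 min = 12:33 PM.
The intermission ends at 12:33 PM − 135 min = 10:18 AM.

10:18 AM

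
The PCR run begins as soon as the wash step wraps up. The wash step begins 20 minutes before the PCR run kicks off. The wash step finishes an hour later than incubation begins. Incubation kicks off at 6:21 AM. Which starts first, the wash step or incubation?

incubation

The wash step ends at 6:21 AM + 60 min = 7:21 AM.
So the PCR run starts at 7:21 AM.
The wash step starts at 7:21 AM − 20 min = 7:01 AM.
The wash step starts at 7:01 AM and incubation starts at 6:21 AM, so incubation is first.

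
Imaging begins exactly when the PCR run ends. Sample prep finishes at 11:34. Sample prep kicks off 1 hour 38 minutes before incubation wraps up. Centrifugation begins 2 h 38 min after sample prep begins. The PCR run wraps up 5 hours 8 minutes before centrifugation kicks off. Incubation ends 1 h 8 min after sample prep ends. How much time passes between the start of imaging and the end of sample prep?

180 minutes

Incubation ends at 11:34 + 68 min = 12:42.
Sample prep starts at 12:42 − 98 min = 11:04.
Centrifugation starts at 11:04 + 158 min = 13:42.
The PCR run ends at 13:42 − 308 min = 08:34.
So imaging starts at 08:34.
From 08:34 to 11:34 is 180 minutes.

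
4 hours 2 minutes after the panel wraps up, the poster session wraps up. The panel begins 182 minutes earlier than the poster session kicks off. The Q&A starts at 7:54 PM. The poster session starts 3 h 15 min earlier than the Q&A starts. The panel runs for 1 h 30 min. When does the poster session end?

The poster session starts at 7:54 PM − 195 min = 4:39 PM.
The panel starts at 4:39 PM − 182 min = 1:37 PM.
The panel ends at 1:37 PM + 90 min = 3:07 PM.
The poster session ends at 3:07 PM + 242 min = 7:09 PM.

7:09 PM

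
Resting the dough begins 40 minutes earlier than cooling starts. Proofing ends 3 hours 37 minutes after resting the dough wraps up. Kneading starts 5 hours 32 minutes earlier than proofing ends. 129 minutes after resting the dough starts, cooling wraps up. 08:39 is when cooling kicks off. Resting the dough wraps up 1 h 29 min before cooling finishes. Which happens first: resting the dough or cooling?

resting the dough

Resting the dough starts at 08:39 − 40 min = 07:59.
Resting the dough starts at 07:59 and cooling starts at 08:39, so resting the dough is first.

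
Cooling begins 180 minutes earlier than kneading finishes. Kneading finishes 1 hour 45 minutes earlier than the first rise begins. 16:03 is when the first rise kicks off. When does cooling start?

Kneading ends at 16:03 − 105 min = 14:18.
Cooling starts at 14:18 − 180 min = 11:18.

11:18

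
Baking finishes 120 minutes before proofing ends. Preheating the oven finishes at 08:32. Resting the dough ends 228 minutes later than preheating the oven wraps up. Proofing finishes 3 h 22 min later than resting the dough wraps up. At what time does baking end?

13:42

Resting the dough ends at 08:32 + 228 min = 12:20.
Proofing ends at 12:20 + 202 min = 15:42.
Baking ends at 15:42 − 120 min = 13:42.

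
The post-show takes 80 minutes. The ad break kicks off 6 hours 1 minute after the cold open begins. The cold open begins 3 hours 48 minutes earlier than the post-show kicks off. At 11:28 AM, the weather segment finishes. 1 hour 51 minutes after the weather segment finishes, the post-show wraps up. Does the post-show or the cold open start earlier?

The post-show ends at 11:28 AM + 111 min = 1:19 PM.
The post-show starts at 1:19 PM − 80 min = 11:59 AM.
The cold open starts at 11:59 AM − 228 min = 8:11 AM.
The post-show starts at 11:59 AM and the cold open starts at 8:11 AM, so the cold open is first.

the cold open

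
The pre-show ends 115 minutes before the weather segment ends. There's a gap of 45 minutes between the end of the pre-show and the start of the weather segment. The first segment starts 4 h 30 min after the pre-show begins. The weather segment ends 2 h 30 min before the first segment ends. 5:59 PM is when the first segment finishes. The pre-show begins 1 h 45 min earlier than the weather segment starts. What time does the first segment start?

5:04 PM

The weather segment ends at 5:59 PM − 150 min = 3:29 PM.
The pre-show ends at 3:29 PM − 115 min = 1:34 PM.
The weather segment starts at 1:34 PM + 45 min = 2:19 PM.
The pre-show starts at 2:19 PM − 105 min = 12:34 PM.
The first segment starts at 12:34 PM + 270 min = 5:04 PM.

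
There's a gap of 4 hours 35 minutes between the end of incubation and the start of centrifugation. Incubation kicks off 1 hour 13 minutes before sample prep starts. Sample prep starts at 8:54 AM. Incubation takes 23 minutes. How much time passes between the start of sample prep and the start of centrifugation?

Incubation starts at 8:54 AM − 73 min = 7:41 AM.
Incubation ends at 7:41 AM + 23 min = 8:04 AM.
Centrifugation starts at 8:04 AM + 275 min = 12:39 PM.
From 8:54 AM to 12:39 PM is 3 h 45 min.

3 h 45 min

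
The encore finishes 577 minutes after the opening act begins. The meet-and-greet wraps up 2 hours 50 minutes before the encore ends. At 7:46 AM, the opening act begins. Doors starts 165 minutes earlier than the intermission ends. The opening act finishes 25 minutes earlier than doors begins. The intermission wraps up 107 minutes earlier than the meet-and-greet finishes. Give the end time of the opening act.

9:36 AM

The encore ends at 7:46 AM + 577 min = 5:23 PM.
The meet-and-greet ends at 5:23 PM − 170 min = 2:33 PM.
The intermission ends at 2:33 PM − 107 min = 12:46 PM.
Doors starts at 12:46 PM − 165 min = 10:01 AM.
The opening act ends at 10:01 AM − 25 min = 9:36 AM.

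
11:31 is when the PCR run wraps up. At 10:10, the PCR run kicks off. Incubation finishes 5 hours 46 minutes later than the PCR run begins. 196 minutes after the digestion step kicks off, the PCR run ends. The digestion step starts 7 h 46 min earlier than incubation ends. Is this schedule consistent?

No

Incubation ends at 10:10 + 346 min = 15:56.
The digestion step starts at 15:56 − 466 min = 08:10.
The PCR run ends at 08:10 + 196 min = 11:26.
But the PCR run is also said to end at 11:31 — a 5-minute conflict.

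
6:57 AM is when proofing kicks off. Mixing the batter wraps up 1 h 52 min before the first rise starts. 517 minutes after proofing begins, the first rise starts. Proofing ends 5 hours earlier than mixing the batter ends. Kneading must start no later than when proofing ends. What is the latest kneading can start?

The first rise starts at 6:57 AM + 517 min = 3:34 PM.
Mixing the batter ends at 3:34 PM − 112 min = 1:42 PM.
Proofing ends at 1:42 PM − 300 min = 8:42 AM.
Kneading is bounded by proofing, so the latest it can start is 8:42 AM.

8:42 AM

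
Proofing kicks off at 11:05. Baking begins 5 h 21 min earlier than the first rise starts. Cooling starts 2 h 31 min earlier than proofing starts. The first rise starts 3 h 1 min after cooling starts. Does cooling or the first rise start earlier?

Cooling starts at 11:05 − 151 min = 08:34.
The first rise starts at 08:34 + 181 min = 11:35.
Cooling starts at 08:34 and the first rise starts at 11:35, so cooling is first.

cooling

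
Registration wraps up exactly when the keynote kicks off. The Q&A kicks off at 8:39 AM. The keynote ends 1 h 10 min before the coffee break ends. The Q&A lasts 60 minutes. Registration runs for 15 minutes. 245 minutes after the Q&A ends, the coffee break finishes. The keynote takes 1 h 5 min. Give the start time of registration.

11:14 AM

The Q&A ends at 8:39 AM + 60 min = 9:39 AM.
The coffee break ends at 9:39 AM + 245 min = 1:44 PM.
The keynote ends at 1:44 PM − 70 min = 12:34 PM.
The keynote starts at 12:34 PM − 65 min = 11:29 AM.
So registration ends at 11:29 AM.
Registration starts at 11:29 AM − 15 min = 11:14 AM.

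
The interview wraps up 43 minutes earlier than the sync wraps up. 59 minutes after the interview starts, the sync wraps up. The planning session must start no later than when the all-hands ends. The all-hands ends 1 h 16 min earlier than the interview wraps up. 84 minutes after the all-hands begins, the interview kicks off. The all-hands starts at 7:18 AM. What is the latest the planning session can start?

The interview starts at 7:18 AM + 84 min = 8:42 AM.
The sync ends at 8:42 AM + 59 min = 9:41 AM.
The interview ends at 9:41 AM − 43 min = 8:58 AM.
The all-hands ends at 8:58 AM − 76 min = 7:42 AM.
The planning session is bounded by the all-hands, so the latest it can start is 7:42 AM.

7:42 AM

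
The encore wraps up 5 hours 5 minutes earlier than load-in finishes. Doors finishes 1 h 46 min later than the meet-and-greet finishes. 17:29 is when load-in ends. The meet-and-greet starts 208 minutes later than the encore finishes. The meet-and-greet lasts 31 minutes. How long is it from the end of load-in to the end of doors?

40 minutes

The encore ends at 17:29 − 305 min = 12:24.
The meet-and-greet starts at 12:24 + 208 min = 15:52.
The meet-and-greet ends at 15:52 + 31 min = 16:23.
Doors ends at 16:23 + 106 min = 18:09.
From 17:29 to 18:09 is 40 minutes.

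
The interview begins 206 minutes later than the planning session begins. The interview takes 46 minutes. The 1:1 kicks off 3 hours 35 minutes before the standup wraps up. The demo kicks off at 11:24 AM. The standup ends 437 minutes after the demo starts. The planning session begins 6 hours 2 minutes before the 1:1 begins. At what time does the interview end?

The standup ends at 11:24 AM + 437 min = 6:41 PM.
The 1:1 starts at 6:41 PM − 215 min = 3:06 PM.
The planning session starts at 3:06 PM − 362 min = 9:04 AM.
The interview starts at 9:04 AM + 206 min = 12:30 PM.
The interview ends at 12:30 PM + 46 min = 1:16 PM.

1:16 PM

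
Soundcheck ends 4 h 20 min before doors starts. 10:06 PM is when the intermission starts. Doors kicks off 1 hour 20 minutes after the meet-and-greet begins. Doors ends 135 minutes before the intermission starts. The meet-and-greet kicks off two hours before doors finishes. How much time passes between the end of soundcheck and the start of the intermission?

7 h 15 min

Doors ends at 10:06 PM − 135 min = 7:51 PM.
The meet-and-greet starts at 7:51 PM − 120 min = 5:51 PM.
Doors starts at 5:51 PM + 80 min = 7:11 PM.
Soundcheck ends at 7:11 PM − 260 min = 2:51 PM.
From 2:51 PM to 10:06 PM is 7 h 15 min.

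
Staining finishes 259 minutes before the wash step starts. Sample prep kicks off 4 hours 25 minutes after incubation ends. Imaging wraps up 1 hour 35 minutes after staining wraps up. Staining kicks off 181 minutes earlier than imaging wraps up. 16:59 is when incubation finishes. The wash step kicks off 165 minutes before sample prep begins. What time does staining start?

12:54

Sample prep starts at 16:59 + 265 min = 21:24.
The wash step starts at 21:24 − 165 min = 18:39.
Staining ends at 18:39 − 259 min = 14:20.
Imaging ends at 14:20 + 95 min = 15:55.
Staining starts at 15:55 − 181 min = 12:54.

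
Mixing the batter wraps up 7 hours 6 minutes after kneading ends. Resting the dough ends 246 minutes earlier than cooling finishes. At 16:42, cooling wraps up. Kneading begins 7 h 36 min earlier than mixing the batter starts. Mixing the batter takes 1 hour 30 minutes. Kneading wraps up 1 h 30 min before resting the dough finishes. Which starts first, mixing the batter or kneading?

kneading

Resting the dough ends at 16:42 − 246 min = 12:36.
Kneading ends at 12:36 − 90 min = 11:06.
Mixing the batter ends at 11:06 + 426 min = 18:12.
Mixing the batter starts at 18:12 − 90 min = 16:42.
Kneading starts at 16:42 − 456 min = 09:06.
Mixing the batter starts at 16:42 and kneading starts at 09:06, so kneading is first.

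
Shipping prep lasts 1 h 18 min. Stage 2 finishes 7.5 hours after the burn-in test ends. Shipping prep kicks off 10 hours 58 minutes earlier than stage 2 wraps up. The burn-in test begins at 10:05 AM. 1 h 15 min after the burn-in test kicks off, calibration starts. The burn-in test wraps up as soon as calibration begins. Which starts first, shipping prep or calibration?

shipping prep

Calibration starts at 10:05 AM + 75 min = 11:20 AM.
So the burn-in test ends at 11:20 AM.
Stage 2 ends at 11:20 AM + 450 min = 6:50 PM.
Shipping prep starts at 6:50 PM − 658 min = 7:52 AM.
Shipping prep starts at 7:52 AM and calibration starts at 11:20 AM, so shipping prep is first.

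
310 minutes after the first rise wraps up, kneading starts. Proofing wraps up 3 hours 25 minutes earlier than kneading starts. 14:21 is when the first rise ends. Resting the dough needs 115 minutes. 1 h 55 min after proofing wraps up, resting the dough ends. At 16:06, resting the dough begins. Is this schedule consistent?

Kneading starts at 14:21 + 310 min = 19:31.
Proofing ends at 19:31 − 205 min = 16:06.
Resting the dough ends at 16:06 + 115 min = 18:01.
Resting the dough starts at 18:01 − 115 min = 16:06.
That matches the stated 16:06, so the schedule is consistent.

Yes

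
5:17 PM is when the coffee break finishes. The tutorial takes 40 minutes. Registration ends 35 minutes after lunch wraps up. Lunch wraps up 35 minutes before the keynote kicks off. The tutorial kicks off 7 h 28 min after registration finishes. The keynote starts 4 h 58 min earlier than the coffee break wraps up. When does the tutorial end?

The keynote starts at 5:17 PM − 298 min = 12:19 PM.
Lunch ends at 12:19 PM − 35 min = 11:44 AM.
Registration ends at 11:44 AM + 35 min = 12:19 PM.
The tutorial starts at 12:19 PM + 448 min = 7:47 PM.
The tutorial ends at 7:47 PM + 40 min = 8:27 PM.

8:27 PM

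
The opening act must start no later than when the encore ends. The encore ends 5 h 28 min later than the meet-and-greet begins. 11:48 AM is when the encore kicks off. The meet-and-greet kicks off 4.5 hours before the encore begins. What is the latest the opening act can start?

12:46 PM

The meet-and-greet starts at 11:48 AM − 270 min = 7:18 AM.
The encore ends at 7:18 AM + 328 min = 12:46 PM.
The opening act is bounded by the encore, so the latest it can start is 12:46 PM.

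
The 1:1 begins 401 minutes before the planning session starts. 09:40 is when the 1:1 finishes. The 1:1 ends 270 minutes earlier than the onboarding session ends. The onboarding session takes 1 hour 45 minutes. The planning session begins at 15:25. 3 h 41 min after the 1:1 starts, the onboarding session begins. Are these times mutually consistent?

Yes

The 1:1 starts at 15:25 − 401 min = 08:44.
The onboarding session starts at 08:44 + 221 min = 12:25.
The onboarding session ends at 12:25 + 105 min = 14:10.
The 1:1 ends at 14:10 − 270 min = 09:40.
That matches the stated 09:40, so the schedule is consistent.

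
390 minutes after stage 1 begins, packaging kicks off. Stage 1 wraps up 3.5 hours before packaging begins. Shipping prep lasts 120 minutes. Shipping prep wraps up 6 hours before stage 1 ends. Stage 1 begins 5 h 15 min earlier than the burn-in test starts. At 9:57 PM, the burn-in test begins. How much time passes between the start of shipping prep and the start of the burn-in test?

10 hours 15 minutes

Stage 1 starts at 9:57 PM − 315 min = 4:42 PM.
Packaging starts at 4:42 PM + 390 min = 11:12 PM.
Stage 1 ends at 11:12 PM − 210 min = 7:42 PM.
Shipping prep ends at 7:42 PM − 360 min = 1:42 PM.
Shipping prep starts at 1:42 PM − 120 min = 11:42 AM.
From 11:42 AM to 9:57 PM is 10 hours 15 minutes.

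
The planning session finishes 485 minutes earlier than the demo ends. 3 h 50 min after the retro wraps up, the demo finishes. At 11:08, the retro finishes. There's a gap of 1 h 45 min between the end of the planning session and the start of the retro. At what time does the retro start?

The demo ends at 11:08 + 230 min = 14:58.
The planning session ends at 14:58 − 485 min = 06:53.
The retro starts at 06:53 + 105 min = 08:38.

08:38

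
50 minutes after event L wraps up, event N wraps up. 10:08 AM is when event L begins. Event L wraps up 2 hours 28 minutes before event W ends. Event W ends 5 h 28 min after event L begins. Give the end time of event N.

Event W ends at 10:08 AM + 328 min = 3:36 PM.
Event L ends at 3:36 PM − 148 min = 1:08 PM.
Event N ends at 1:08 PM + 50 min = 1:58 PM.

1:58 PM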